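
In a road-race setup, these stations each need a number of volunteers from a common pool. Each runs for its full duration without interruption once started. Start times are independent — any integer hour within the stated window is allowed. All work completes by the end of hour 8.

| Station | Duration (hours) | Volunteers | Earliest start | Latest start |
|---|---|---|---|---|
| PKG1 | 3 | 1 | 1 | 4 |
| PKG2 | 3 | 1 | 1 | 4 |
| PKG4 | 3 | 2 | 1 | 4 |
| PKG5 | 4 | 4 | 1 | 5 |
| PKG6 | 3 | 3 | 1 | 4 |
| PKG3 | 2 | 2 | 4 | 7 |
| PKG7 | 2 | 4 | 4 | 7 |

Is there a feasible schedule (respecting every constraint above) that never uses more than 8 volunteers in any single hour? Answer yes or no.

yes

Schedule PKG1@1, PKG2@1, PKG4@1, PKG5@1, PKG6@4, PKG3@5, PKG7@7: h1:8  h2:8  h3:8  h4:7  h5:5  h6:5  h7:4  h8:4 — peak 8 ≤ 8.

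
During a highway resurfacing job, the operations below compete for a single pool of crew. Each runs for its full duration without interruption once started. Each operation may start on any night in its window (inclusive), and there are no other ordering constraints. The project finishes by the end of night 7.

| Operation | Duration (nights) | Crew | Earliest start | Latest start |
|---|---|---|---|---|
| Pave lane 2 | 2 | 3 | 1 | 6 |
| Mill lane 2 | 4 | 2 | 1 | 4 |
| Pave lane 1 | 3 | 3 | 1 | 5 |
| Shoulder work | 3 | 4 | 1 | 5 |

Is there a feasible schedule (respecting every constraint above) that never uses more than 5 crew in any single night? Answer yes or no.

The minimum achievable peak is 6; 5 < 6, so no feasible schedule stays within the cap.

no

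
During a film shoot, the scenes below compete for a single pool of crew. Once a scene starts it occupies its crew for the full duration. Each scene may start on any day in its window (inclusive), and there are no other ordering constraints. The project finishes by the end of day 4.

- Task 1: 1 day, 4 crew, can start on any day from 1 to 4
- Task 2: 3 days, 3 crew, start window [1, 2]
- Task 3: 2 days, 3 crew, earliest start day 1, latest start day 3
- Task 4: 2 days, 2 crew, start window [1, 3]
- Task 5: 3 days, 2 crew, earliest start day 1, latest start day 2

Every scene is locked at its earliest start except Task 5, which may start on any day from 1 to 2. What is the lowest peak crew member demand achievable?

12

Task 5@1: d1:14  d2:10  d3:5  d4:0 → peak 14
Task 5@2: d1:12  d2:10  d3:5  d4:2 → peak 12
Best is Task 5@2, peak 12.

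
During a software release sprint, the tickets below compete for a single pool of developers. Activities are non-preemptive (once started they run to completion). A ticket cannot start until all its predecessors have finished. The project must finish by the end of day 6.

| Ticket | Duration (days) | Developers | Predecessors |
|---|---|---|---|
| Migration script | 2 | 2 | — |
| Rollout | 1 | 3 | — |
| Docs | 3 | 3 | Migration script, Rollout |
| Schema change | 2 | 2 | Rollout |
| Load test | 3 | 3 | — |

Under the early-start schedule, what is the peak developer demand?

8

Early-start schedule: Migration script@1, Rollout@1, Docs@3, Schema change@2, Load test@1.
Load per day: day 1: 8, day 2: 7, day 3: 8, day 4: 3, day 5: 3, day 6: 0.
Peak is 8.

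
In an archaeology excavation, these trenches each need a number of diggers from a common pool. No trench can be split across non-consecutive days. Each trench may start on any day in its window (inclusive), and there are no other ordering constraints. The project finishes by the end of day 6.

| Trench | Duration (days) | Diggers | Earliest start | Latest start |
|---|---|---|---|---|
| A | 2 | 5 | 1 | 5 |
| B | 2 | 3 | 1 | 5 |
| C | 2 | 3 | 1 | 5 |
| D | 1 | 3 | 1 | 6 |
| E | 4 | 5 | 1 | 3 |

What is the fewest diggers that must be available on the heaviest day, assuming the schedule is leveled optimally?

8

Early-start (A@1, B@1, C@1, D@1, E@1) gives peak 19: d1:19  d2:16  d3:5  d4:5  d5:0  d6:0.
Shift C→3, D→5, E→3.
Schedule A@1, B@1, C@3, D@5, E@3: d1:8  d2:8  d3:8  d4:8  d5:8  d6:5 — peak 8.
Total digger-days = 45 over 6 days ⇒ peak ≥ ⌈45/6⌉ = 8, so 8 is optimal.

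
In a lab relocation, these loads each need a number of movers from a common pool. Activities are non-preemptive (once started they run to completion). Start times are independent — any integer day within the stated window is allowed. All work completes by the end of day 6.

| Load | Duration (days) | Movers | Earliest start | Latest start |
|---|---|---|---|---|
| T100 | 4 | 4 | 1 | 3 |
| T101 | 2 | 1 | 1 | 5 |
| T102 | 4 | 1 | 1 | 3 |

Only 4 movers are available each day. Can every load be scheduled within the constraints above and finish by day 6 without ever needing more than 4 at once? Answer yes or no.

no

The minimum achievable peak is 5; 4 < 5, so no feasible schedule stays within the cap.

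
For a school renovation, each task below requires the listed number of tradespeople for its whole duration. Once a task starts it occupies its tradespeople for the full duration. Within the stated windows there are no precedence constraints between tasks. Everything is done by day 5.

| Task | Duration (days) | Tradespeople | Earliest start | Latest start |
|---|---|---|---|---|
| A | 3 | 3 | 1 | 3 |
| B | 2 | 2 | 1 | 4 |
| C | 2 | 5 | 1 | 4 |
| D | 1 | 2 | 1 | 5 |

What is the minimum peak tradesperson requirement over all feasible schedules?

5

Early-start (A@1, B@1, C@1, D@1) gives peak 12: d1:12  d2:10  d3:3  d4:0  d5:0.
Shift C→4, D→3.
Schedule A@1, B@1, C@4, D@3: d1:5  d2:5  d3:5  d4:5  d5:5 — peak 5.
Total tradesperson-days = 25 over 5 days ⇒ peak ≥ ⌈25/5⌉ = 5, so 5 is optimal.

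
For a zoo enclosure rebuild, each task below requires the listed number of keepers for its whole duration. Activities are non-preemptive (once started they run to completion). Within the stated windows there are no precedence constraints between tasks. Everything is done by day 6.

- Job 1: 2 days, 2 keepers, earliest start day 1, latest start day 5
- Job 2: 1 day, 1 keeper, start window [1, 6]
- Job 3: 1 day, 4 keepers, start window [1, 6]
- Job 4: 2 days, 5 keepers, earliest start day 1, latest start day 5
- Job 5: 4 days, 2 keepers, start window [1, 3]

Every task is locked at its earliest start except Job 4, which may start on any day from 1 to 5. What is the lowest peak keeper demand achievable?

9

Job 4@1: d1:14  d2:9  d3:2  d4:2  d5:0  d6:0 → peak 14
Job 4@2: d1:9  d2:9  d3:7  d4:2  d5:0  d6:0 → peak 9
Job 4@3: d1:9  d2:4  d3:7  d4:7  d5:0  d6:0 → peak 9
Job 4@4: d1:9  d2:4  d3:2  d4:7  d5:5  d6:0 → peak 9
Job 4@5: d1:9  d2:4  d3:2  d4:2  d5:5  d6:5 → peak 9
Best is Job 4@2, peak 9.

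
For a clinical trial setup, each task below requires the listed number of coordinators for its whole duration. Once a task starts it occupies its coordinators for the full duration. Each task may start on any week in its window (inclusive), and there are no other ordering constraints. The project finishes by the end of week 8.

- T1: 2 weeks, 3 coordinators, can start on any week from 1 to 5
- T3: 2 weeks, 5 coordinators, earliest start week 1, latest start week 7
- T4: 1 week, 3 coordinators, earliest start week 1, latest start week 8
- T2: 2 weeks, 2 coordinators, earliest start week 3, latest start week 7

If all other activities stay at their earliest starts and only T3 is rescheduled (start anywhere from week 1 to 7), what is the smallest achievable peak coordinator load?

6

T3@1: w1:11  w2:8  w3:2  w4:2  w5:0  w6:0  w7:0  w8:0 → peak 11
T3@2: w1:6  w2:8  w3:7  w4:2  w5:0  w6:0  w7:0  w8:0 → peak 8
T3@3: w1:6  w2:3  w3:7  w4:7  w5:0  w6:0  w7:0  w8:0 → peak 7
T3@4: w1:6  w2:3  w3:2  w4:7  w5:5  w6:0  w7:0  w8:0 → peak 7
T3@5: w1:6  w2:3  w3:2  w4:2  w5:5  w6:5  w7:0  w8:0 → peak 6
T3@6: w1:6  w2:3  w3:2  w4:2  w5:0  w6:5  w7:5  w8:0 → peak 6
T3@7: w1:6  w2:3  w3:2  w4:2  w5:0  w6:0  w7:5  w8:5 → peak 6
Best is T3@5, peak 6.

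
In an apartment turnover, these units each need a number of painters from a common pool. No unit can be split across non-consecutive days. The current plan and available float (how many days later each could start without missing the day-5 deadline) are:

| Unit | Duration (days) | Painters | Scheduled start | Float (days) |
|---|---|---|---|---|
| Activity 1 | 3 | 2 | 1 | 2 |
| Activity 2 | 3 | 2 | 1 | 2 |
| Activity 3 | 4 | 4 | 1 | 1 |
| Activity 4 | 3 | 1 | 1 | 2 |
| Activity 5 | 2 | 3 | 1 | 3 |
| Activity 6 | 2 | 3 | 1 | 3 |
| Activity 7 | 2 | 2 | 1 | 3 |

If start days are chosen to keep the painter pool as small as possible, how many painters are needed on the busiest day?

11

Early-start (Activity 1@1, Activity 2@1, Activity 3@1, Activity 4@1, Activity 5@1, Activity 6@1, Activity 7@1) gives peak 17: d1:17  d2:17  d3:9  d4:4  d5:0.
Shift Activity 5→4, Activity 6→4.
Schedule Activity 1@1, Activity 2@1, Activity 3@1, Activity 4@1, Activity 5@4, Activity 6@4, Activity 7@1: d1:11  d2:11  d3:9  d4:10  d5:6 — peak 11.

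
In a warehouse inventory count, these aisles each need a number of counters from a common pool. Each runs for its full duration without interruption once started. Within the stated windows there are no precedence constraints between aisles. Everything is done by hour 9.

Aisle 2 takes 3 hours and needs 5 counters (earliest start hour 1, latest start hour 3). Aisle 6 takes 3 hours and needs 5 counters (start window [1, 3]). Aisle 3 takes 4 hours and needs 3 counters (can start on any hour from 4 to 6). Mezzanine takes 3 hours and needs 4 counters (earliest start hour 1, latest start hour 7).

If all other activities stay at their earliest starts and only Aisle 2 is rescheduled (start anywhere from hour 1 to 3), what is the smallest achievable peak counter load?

Aisle 2@1: h1:14  h2:14  h3:14  h4:3  h5:3  h6:3  h7:3  h8:0  h9:0 → peak 14
Aisle 2@2: h1:9  h2:14  h3:14  h4:8  h5:3  h6:3  h7:3  h8:0  h9:0 → peak 14
Aisle 2@3: h1:9  h2:9  h3:14  h4:8  h5:8  h6:3  h7:3  h8:0  h9:0 → peak 14
Best is Aisle 2@1, peak 14.

14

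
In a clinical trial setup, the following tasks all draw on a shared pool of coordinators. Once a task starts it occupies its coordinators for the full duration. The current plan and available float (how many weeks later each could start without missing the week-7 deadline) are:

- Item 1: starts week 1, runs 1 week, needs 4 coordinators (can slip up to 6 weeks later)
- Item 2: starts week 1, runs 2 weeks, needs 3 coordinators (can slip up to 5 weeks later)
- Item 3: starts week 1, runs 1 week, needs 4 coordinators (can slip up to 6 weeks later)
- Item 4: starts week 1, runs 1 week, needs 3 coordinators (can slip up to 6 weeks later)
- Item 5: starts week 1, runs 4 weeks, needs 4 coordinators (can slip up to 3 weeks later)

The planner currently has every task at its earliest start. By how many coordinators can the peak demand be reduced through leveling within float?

11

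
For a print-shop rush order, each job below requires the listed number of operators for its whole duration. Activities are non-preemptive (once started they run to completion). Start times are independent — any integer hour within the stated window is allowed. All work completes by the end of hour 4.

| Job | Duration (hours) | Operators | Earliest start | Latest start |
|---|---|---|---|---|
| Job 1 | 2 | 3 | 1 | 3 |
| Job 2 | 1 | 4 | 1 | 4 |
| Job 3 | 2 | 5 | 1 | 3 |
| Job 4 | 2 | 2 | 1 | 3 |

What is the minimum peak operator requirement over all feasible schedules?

Early-start (Job 1@1, Job 2@1, Job 3@1, Job 4@1) gives peak 14: h1:14  h2:10  h3:0  h4:0.
Shift Job 3→3, Job 4→2.
Schedule Job 1@1, Job 2@1, Job 3@3, Job 4@2: h1:7  h2:5  h3:7  h4:5 — peak 7.

7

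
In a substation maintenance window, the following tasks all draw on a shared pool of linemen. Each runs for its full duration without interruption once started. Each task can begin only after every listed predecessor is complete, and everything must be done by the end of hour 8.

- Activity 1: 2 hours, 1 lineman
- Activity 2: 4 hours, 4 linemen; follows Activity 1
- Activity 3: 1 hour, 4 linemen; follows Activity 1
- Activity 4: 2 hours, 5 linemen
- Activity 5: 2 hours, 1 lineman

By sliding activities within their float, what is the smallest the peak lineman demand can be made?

6

Early-start (Activity 1@1, Activity 2@3, Activity 3@3, Activity 4@1, Activity 5@1) gives peak 8: h1:7  h2:7  h3:8  h4:4  h5:4  h6:4  h7:0  h8:0.
Shift Activity 3→7, Activity 5→3.
Schedule Activity 1@1, Activity 2@3, Activity 3@7, Activity 4@1, Activity 5@3: h1:6  h2:6  h3:5  h4:5  h5:4  h6:4  h7:4  h8:0 — peak 6.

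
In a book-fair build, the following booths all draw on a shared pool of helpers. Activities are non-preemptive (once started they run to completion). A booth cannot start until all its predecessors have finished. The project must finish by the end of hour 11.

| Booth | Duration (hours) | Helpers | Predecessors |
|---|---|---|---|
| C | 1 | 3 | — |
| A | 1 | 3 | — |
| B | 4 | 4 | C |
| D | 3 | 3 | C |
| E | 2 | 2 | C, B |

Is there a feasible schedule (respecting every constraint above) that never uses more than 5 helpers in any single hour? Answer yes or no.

yes

Schedule C@1, A@2, B@3, D@7, E@10: h1:3  h2:3  h3:4  h4:4  h5:4  h6:4  h7:3  h8:3  h9:3  h10:2  h11:2 — peak 4 ≤ 5.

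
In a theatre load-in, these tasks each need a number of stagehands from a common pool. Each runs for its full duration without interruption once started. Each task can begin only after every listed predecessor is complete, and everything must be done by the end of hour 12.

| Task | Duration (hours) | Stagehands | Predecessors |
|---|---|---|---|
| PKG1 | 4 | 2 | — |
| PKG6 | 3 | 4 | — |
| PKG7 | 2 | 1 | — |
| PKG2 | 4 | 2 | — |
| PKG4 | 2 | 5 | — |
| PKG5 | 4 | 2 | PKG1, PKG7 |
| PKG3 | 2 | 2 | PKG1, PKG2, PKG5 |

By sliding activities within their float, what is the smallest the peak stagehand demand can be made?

6

Early-start (PKG1@1, PKG6@1, PKG7@1, PKG2@1, PKG4@1, PKG5@5, PKG3@9) gives peak 14: h1:14  h2:14  h3:8  h4:4  h5:2  h6:2  h7:2  h8:2  h9:2  h10:2  h11:0  h12:0.
Shift PKG7→4, PKG2→7, PKG4→5, PKG5→7, PKG3→11.
Schedule PKG1@1, PKG6@1, PKG7@4, PKG2@7, PKG4@5, PKG5@7, PKG3@11: h1:6  h2:6  h3:6  h4:3  h5:6  h6:5  h7:4  h8:4  h9:4  h10:4  h11:2  h12:2 — peak 6.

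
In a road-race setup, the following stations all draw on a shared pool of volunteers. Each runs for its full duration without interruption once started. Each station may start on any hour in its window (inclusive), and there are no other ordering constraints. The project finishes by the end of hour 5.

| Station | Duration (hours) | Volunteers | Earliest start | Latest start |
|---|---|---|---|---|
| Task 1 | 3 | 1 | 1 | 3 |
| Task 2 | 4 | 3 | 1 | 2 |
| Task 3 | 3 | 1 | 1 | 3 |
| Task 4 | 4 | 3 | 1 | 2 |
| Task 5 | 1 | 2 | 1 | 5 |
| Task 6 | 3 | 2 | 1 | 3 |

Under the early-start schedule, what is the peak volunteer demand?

Early-start schedule: Task 1@1, Task 2@1, Task 3@1, Task 4@1, Task 5@1, Task 6@1.
Load per hour: hour 1: 12, hour 2: 10, hour 3: 10, hour 4: 6, hour 5: 0.
Peak is 12.

12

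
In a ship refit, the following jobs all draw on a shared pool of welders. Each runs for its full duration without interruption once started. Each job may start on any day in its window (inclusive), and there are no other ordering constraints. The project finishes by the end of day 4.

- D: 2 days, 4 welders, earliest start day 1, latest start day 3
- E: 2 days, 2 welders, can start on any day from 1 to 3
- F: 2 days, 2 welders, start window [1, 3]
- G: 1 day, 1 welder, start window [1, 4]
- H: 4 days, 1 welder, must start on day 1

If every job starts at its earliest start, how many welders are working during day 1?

At early start, day 1 has: D, E, F, G, H.
Demand: 4 + 2 + 2 + 1 + 1 = 10.

10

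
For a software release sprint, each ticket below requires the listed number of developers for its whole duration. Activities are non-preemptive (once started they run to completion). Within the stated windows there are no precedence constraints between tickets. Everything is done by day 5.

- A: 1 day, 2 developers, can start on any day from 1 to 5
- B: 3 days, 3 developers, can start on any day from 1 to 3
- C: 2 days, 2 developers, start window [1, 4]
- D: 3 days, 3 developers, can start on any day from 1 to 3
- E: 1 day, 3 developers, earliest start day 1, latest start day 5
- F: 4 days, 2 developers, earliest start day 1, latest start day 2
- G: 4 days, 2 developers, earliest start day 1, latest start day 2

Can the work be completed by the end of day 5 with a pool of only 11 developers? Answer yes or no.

Schedule A@1, B@1, C@1, D@3, E@1, F@2, G@2: d1:10  d2:9  d3:10  d4:7  d5:7 — peak 10 ≤ 11.

yes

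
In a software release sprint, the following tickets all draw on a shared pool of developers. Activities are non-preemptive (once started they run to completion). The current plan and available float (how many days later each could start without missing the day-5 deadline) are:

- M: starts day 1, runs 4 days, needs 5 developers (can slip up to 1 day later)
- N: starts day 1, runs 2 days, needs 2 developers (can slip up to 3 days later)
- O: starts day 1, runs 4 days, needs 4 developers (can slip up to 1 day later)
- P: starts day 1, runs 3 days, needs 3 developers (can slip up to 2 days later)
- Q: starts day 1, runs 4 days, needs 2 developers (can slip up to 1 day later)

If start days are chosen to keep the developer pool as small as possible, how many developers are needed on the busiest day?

14

Early-start (M@1, N@1, O@1, P@1, Q@1) gives peak 16: d1:16  d2:16  d3:14  d4:11  d5:0.
Shift P→3.
Schedule M@1, N@1, O@1, P@3, Q@1: d1:13  d2:13  d3:14  d4:14  d5:3 — peak 14.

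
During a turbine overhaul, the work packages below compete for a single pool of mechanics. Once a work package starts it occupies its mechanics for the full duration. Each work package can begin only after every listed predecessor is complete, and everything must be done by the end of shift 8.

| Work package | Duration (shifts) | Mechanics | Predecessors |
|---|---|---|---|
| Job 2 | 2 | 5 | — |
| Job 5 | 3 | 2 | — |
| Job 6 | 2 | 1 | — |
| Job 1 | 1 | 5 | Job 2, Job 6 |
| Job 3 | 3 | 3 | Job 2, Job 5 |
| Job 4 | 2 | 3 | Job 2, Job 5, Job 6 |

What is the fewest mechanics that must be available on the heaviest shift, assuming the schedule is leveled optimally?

Early-start (Job 2@1, Job 5@1, Job 6@1, Job 1@3, Job 3@4, Job 4@4) gives peak 8: s1:8  s2:8  s3:7  s4:6  s5:6  s6:3  s7:0  s8:0.
Shift Job 6→3, Job 1→5, Job 3→6, Job 4→6.
Schedule Job 2@1, Job 5@1, Job 6@3, Job 1@5, Job 3@6, Job 4@6: s1:7  s2:7  s3:3  s4:1  s5:5  s6:6  s7:6  s8:3 — peak 7.

7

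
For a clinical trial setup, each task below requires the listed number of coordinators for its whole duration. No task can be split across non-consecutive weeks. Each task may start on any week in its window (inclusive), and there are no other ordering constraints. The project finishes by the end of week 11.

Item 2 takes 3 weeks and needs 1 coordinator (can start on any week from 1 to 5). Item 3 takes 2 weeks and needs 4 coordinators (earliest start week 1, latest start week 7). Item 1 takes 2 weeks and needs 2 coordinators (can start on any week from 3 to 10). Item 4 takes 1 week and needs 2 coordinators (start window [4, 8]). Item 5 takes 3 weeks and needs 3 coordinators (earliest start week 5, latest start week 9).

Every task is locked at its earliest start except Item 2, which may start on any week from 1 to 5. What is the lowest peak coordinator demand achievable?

4

Item 2@1: w1:5  w2:5  w3:3  w4:4  w5:3  w6:3  w7:3  w8:0  w9:0  w10:0  w11:0 → peak 5
Item 2@2: w1:4  w2:5  w3:3  w4:5  w5:3  w6:3  w7:3  w8:0  w9:0  w10:0  w11:0 → peak 5
Item 2@3: w1:4  w2:4  w3:3  w4:5  w5:4  w6:3  w7:3  w8:0  w9:0  w10:0  w11:0 → peak 5
Item 2@4: w1:4  w2:4  w3:2  w4:5  w5:4  w6:4  w7:3  w8:0  w9:0  w10:0  w11:0 → peak 5
Item 2@5: w1:4  w2:4  w3:2  w4:4  w5:4  w6:4  w7:4  w8:0  w9:0  w10:0  w11:0 → peak 4
Best is Item 2@5, peak 4.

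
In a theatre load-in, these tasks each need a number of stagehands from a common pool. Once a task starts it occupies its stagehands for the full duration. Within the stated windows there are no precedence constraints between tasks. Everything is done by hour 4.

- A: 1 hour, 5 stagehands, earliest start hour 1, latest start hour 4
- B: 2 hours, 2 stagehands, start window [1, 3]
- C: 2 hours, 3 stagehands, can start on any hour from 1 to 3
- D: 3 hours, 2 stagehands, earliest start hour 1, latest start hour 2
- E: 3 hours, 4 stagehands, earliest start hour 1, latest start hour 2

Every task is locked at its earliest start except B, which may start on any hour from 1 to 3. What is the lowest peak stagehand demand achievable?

14

B@1: h1:16  h2:11  h3:6  h4:0 → peak 16
B@2: h1:14  h2:11  h3:8  h4:0 → peak 14
B@3: h1:14  h2:9  h3:8  h4:2 → peak 14
Best is B@2, peak 14.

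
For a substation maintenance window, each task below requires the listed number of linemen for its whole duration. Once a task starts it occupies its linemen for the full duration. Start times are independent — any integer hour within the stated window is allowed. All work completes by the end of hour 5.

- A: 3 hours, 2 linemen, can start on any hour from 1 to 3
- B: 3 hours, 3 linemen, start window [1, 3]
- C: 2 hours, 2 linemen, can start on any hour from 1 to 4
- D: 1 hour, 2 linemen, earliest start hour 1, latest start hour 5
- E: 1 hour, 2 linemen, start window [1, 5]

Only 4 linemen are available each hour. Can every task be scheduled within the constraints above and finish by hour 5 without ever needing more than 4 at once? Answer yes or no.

Total lineman-hours = 23; over 5 hours the average is 23/5 > 4, so some hour must exceed 4.

no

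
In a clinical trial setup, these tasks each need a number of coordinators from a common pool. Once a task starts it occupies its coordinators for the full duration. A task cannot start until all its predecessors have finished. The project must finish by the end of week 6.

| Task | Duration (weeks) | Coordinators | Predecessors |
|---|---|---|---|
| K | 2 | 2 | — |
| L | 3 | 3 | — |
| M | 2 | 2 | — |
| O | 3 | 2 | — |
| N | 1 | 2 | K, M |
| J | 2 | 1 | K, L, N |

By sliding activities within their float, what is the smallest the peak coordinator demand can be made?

7

Early-start (K@1, L@1, M@1, O@1, N@3, J@4) gives peak 9: w1:9  w2:9  w3:7  w4:1  w5:1  w6:0.
Shift O→3.
Schedule K@1, L@1, M@1, O@3, N@3, J@4: w1:7  w2:7  w3:7  w4:3  w5:3  w6:0 — peak 7.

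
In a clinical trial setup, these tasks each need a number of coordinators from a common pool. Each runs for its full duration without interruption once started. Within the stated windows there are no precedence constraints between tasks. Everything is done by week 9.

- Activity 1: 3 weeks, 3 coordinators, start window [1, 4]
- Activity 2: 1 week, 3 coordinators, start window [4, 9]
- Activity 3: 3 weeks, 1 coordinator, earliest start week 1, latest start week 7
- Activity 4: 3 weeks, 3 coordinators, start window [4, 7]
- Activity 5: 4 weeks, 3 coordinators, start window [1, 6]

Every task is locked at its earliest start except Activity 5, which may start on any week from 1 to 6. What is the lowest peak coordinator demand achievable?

Activity 5@1: w1:7  w2:7  w3:7  w4:9  w5:3  w6:3  w7:0  w8:0  w9:0 → peak 9
Activity 5@2: w1:4  w2:7  w3:7  w4:9  w5:6  w6:3  w7:0  w8:0  w9:0 → peak 9
Activity 5@3: w1:4  w2:4  w3:7  w4:9  w5:6  w6:6  w7:0  w8:0  w9:0 → peak 9
Activity 5@4: w1:4  w2:4  w3:4  w4:9  w5:6  w6:6  w7:3  w8:0  w9:0 → peak 9
Activity 5@5: w1:4  w2:4  w3:4  w4:6  w5:6  w6:6  w7:3  w8:3  w9:0 → peak 6
Activity 5@6: w1:4  w2:4  w3:4  w4:6  w5:3  w6:6  w7:3  w8:3  w9:3 → peak 6
Best is Activity 5@5, peak 6.

6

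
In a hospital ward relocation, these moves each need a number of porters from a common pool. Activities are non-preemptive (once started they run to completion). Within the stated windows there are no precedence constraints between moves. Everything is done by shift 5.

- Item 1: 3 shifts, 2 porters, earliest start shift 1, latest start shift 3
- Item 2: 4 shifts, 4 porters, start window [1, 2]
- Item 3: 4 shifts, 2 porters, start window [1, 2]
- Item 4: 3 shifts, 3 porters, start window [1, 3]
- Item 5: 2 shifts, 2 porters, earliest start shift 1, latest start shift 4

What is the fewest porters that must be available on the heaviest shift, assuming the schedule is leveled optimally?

Early-start (Item 1@1, Item 2@1, Item 3@1, Item 4@1, Item 5@1) gives peak 13: s1:13  s2:13  s3:11  s4:6  s5:0.
Shift Item 5→4.
Schedule Item 1@1, Item 2@1, Item 3@1, Item 4@1, Item 5@4: s1:11  s2:11  s3:11  s4:8  s5:2 — peak 11.

11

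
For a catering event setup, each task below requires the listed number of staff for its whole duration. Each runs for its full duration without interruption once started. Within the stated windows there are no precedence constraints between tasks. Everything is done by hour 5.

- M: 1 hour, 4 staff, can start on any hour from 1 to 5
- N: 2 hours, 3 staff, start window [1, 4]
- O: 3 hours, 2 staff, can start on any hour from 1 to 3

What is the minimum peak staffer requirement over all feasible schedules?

5

Early-start (M@1, N@1, O@1) gives peak 9: h1:9  h2:5  h3:2  h4:0  h5:0.
Shift N→2, O→2.
Schedule M@1, N@2, O@2: h1:4  h2:5  h3:5  h4:2  h5:0 — peak 5.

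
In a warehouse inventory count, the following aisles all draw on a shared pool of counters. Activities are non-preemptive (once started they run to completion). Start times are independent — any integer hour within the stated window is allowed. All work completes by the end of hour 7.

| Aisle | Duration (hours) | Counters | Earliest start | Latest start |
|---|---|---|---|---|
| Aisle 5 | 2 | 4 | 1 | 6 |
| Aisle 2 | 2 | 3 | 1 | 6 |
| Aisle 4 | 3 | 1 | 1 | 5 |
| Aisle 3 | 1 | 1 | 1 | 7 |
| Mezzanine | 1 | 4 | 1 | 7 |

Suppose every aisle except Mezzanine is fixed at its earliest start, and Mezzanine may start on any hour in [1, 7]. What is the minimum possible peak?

9

Mezzanine@1: h1:13  h2:8  h3:1  h4:0  h5:0  h6:0  h7:0 → peak 13
Mezzanine@2: h1:9  h2:12  h3:1  h4:0  h5:0  h6:0  h7:0 → peak 12
Mezzanine@3: h1:9  h2:8  h3:5  h4:0  h5:0  h6:0  h7:0 → peak 9
Mezzanine@4: h1:9  h2:8  h3:1  h4:4  h5:0  h6:0  h7:0 → peak 9
Mezzanine@5: h1:9  h2:8  h3:1  h4:0  h5:4  h6:0  h7:0 → peak 9
Mezzanine@6: h1:9  h2:8  h3:1  h4:0  h5:0  h6:4  h7:0 → peak 9
Mezzanine@7: h1:9  h2:8  h3:1  h4:0  h5:0  h6:0  h7:4 → peak 9
Best is Mezzanine@3, peak 9.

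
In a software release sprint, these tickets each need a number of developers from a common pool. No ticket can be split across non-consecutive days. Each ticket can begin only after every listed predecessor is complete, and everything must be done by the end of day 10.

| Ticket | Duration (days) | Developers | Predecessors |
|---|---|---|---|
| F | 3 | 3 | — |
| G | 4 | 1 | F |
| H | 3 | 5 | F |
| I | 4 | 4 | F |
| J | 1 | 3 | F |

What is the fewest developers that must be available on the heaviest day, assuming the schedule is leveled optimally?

Early-start (F@1, G@4, H@4, I@4, J@4) gives peak 13: d1:3  d2:3  d3:3  d4:13  d5:10  d6:10  d7:5  d8:0  d9:0  d10:0.
Shift I→7, J→8.
Schedule F@1, G@4, H@4, I@7, J@8: d1:3  d2:3  d3:3  d4:6  d5:6  d6:6  d7:5  d8:7  d9:4  d10:4 — peak 7.

7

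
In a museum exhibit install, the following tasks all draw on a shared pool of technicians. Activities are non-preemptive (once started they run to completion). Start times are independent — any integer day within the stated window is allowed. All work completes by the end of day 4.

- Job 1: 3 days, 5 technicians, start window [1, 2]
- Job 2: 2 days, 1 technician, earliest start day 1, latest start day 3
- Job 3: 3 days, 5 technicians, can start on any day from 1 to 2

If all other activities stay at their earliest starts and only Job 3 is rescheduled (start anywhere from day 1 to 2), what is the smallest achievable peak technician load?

11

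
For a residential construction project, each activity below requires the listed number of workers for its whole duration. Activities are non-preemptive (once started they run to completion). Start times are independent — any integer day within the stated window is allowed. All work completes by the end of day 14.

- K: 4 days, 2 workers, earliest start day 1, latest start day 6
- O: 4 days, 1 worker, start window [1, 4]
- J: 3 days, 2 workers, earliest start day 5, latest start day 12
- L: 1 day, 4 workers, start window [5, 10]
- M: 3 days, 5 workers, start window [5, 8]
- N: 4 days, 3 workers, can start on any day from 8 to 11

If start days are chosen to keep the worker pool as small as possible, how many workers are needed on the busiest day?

5

Early-start (K@1, O@1, J@5, L@5, M@5, N@8) gives peak 11: d1:3  d2:3  d3:3  d4:3  d5:11  d6:7  d7:7  d8:3  d9:3  d10:3  d11:3  d12:0  d13:0  d14:0.
Shift J→9, M→6, N→9.
Schedule K@1, O@1, J@9, L@5, M@6, N@9: d1:3  d2:3  d3:3  d4:3  d5:4  d6:5  d7:5  d8:5  d9:5  d10:5  d11:5  d12:3  d13:0  d14:0 — peak 5.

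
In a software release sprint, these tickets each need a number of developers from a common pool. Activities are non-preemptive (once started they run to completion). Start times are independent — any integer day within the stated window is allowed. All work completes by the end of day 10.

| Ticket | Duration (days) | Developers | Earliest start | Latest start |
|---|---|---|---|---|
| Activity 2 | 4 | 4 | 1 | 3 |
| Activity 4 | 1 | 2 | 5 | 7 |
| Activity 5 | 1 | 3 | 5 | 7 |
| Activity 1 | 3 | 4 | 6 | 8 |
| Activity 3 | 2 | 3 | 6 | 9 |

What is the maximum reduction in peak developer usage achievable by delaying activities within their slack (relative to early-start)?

2

Early-start peak: d1:4  d2:4  d3:4  d4:4  d5:5  d6:7  d7:7  d8:4  d9:0  d10:0 ⇒ 7.
Leveled (Activity 2@1, Activity 4@5, Activity 5@5, Activity 1@6, Activity 3@9): d1:4  d2:4  d3:4  d4:4  d5:5  d6:4  d7:4  d8:4  d9:3  d10:3 ⇒ 5.
Reduction 7 − 5 = 2.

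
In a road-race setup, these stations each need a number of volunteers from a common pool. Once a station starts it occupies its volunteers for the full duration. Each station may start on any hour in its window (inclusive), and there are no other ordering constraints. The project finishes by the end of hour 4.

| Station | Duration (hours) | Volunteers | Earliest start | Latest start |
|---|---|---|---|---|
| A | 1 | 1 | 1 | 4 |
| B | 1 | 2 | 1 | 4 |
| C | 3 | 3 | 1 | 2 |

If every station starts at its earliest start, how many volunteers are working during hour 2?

3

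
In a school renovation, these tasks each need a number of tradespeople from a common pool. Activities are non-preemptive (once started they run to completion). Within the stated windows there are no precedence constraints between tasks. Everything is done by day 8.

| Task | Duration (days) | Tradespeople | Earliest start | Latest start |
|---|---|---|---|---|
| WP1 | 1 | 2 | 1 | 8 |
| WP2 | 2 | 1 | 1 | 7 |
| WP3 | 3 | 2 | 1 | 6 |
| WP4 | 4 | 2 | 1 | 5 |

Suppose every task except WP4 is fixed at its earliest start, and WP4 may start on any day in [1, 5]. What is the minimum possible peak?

WP4@1: d1:7  d2:5  d3:4  d4:2  d5:0  d6:0  d7:0  d8:0 → peak 7
WP4@2: d1:5  d2:5  d3:4  d4:2  d5:2  d6:0  d7:0  d8:0 → peak 5
WP4@3: d1:5  d2:3  d3:4  d4:2  d5:2  d6:2  d7:0  d8:0 → peak 5
WP4@4: d1:5  d2:3  d3:2  d4:2  d5:2  d6:2  d7:2  d8:0 → peak 5
WP4@5: d1:5  d2:3  d3:2  d4:0  d5:2  d6:2  d7:2  d8:2 → peak 5
Best is WP4@2, peak 5.

5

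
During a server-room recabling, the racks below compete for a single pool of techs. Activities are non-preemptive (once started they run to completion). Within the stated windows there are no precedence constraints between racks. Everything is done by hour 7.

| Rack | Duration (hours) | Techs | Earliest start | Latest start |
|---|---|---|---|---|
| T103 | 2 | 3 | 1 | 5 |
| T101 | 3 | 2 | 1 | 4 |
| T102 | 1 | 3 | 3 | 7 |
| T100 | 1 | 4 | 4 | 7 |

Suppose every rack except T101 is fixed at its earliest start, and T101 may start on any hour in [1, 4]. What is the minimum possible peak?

T101@1: h1:5  h2:5  h3:5  h4:4  h5:0  h6:0  h7:0 → peak 5
T101@2: h1:3  h2:5  h3:5  h4:6  h5:0  h6:0  h7:0 → peak 6
T101@3: h1:3  h2:3  h3:5  h4:6  h5:2  h6:0  h7:0 → peak 6
T101@4: h1:3  h2:3  h3:3  h4:6  h5:2  h6:2  h7:0 → peak 6
Best is T101@1, peak 5.

5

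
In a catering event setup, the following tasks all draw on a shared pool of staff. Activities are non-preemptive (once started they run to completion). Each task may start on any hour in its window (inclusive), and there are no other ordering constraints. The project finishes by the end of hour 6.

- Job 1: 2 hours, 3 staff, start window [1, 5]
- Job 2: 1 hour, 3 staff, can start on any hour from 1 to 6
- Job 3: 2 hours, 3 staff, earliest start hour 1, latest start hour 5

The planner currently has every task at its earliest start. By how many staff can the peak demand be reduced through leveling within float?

Early-start peak: h1:9  h2:6  h3:0  h4:0  h5:0  h6:0 ⇒ 9.
Leveled (Job 1@1, Job 2@3, Job 3@4): h1:3  h2:3  h3:3  h4:3  h5:3  h6:0 ⇒ 3.
Reduction 9 − 3 = 6.

6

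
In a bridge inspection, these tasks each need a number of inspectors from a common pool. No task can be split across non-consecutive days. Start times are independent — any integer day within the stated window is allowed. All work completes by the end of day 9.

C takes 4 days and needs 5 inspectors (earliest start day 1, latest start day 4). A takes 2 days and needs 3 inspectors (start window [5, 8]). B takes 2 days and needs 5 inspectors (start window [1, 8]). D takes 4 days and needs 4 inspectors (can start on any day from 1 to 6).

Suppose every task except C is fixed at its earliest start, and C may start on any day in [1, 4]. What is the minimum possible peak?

9

C@1: d1:14  d2:14  d3:9  d4:9  d5:3  d6:3  d7:0  d8:0  d9:0 → peak 14
C@2: d1:9  d2:14  d3:9  d4:9  d5:8  d6:3  d7:0  d8:0  d9:0 → peak 14
C@3: d1:9  d2:9  d3:9  d4:9  d5:8  d6:8  d7:0  d8:0  d9:0 → peak 9
C@4: d1:9  d2:9  d3:4  d4:9  d5:8  d6:8  d7:5  d8:0  d9:0 → peak 9
Best is C@3, peak 9.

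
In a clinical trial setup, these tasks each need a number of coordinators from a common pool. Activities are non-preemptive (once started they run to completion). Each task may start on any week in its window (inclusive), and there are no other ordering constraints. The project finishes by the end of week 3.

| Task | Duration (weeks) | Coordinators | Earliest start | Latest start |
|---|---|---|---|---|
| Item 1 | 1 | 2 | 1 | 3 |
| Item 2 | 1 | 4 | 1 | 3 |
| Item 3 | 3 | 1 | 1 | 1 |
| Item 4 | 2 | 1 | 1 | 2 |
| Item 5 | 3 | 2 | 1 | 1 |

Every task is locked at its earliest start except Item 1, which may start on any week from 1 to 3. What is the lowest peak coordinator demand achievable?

8

Item 1@1: w1:10  w2:4  w3:3 → peak 10
Item 1@2: w1:8  w2:6  w3:3 → peak 8
Item 1@3: w1:8  w2:4  w3:5 → peak 8
Best is Item 1@2, peak 8.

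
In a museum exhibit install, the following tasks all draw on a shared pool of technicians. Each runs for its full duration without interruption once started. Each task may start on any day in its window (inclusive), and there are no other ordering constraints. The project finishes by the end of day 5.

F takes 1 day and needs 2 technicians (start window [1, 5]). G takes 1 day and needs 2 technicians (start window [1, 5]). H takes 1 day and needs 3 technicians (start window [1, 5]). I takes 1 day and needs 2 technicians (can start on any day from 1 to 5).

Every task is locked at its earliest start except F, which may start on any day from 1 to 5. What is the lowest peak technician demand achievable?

7

F@1: d1:9  d2:0  d3:0  d4:0  d5:0 → peak 9
F@2: d1:7  d2:2  d3:0  d4:0  d5:0 → peak 7
F@3: d1:7  d2:0  d3:2  d4:0  d5:0 → peak 7
F@4: d1:7  d2:0  d3:0  d4:2  d5:0 → peak 7
F@5: d1:7  d2:0  d3:0  d4:0  d5:2 → peak 7
Best is F@2, peak 7.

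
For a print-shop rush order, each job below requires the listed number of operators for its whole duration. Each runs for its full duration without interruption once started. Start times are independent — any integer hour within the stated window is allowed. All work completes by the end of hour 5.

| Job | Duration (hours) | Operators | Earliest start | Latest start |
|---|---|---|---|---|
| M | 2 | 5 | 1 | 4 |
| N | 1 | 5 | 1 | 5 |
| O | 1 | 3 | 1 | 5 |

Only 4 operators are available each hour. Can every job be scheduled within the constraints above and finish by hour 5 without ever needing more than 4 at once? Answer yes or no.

no

The minimum achievable peak is 5; 4 < 5, so no feasible schedule stays within the cap.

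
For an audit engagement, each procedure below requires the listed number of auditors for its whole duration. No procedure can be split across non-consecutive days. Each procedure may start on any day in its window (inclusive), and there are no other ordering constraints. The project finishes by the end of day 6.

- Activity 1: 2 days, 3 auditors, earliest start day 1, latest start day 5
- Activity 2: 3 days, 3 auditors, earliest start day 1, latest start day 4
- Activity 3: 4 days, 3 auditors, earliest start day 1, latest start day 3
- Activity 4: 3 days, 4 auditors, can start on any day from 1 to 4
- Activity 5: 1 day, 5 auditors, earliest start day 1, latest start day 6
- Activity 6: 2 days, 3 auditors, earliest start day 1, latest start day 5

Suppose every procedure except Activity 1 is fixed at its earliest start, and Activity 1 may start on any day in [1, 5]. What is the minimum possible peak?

18

Activity 1@1: d1:21  d2:16  d3:10  d4:3  d5:0  d6:0 → peak 21
Activity 1@2: d1:18  d2:16  d3:13  d4:3  d5:0  d6:0 → peak 18
Activity 1@3: d1:18  d2:13  d3:13  d4:6  d5:0  d6:0 → peak 18
Activity 1@4: d1:18  d2:13  d3:10  d4:6  d5:3  d6:0 → peak 18
Activity 1@5: d1:18  d2:13  d3:10  d4:3  d5:3  d6:3 → peak 18
Best is Activity 1@2, peak 18.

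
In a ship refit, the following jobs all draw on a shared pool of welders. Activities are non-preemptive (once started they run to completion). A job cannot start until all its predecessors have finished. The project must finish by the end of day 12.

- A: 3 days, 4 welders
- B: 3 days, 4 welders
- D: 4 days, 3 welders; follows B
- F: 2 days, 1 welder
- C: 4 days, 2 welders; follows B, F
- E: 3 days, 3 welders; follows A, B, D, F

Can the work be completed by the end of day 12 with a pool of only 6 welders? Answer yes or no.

no

The minimum achievable peak is 7; 6 < 7, so no feasible schedule stays within the cap.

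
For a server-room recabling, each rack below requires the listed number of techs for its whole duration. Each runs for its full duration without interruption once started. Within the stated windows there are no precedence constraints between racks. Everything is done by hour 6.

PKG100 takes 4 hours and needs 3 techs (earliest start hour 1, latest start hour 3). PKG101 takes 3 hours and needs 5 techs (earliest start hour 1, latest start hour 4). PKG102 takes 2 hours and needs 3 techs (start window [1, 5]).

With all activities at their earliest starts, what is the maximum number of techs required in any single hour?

11

Early-start schedule: PKG100@1, PKG101@1, PKG102@1.
Load per hour: hour 1: 11, hour 2: 11, hour 3: 8, hour 4: 3, hour 5: 0, hour 6: 0.
Peak is 11.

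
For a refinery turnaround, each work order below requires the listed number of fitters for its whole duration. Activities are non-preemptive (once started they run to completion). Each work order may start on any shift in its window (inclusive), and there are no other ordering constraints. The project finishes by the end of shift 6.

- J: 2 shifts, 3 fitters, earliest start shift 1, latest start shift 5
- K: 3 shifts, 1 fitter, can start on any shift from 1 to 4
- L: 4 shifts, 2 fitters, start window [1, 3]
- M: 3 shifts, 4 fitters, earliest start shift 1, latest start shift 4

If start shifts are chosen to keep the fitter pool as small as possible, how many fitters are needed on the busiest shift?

Early-start (J@1, K@1, L@1, M@1) gives peak 10: s1:10  s2:10  s3:7  s4:2  s5:0  s6:0.
Shift M→4.
Schedule J@1, K@1, L@1, M@4: s1:6  s2:6  s3:3  s4:6  s5:4  s6:4 — peak 6.

6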